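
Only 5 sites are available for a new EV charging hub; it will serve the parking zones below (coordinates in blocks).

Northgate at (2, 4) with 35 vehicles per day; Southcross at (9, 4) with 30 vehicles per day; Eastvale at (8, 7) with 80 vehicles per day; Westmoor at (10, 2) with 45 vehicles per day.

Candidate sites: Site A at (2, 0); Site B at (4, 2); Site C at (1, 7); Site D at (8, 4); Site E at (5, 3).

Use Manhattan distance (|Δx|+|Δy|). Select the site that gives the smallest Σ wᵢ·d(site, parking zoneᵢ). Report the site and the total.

Site D, total 660 blocks

Total weighted distance at each candidate:
  Site A (2, 0): total = 1960
  Site B (4, 2): total = 1340
  Site C (1, 7): total = 1660
  Site D (8, 4): total = 660
  Site E (5, 3): total = 1120
Minimum is at Site D with total 660 blocks.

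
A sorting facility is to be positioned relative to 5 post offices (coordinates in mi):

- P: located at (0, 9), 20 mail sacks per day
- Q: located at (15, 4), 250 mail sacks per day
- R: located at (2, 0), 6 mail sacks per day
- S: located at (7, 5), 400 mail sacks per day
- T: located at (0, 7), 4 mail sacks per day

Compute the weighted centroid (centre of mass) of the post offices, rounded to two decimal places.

The minimiser of Σwᵢ‖p−pᵢ‖² is the weighted centroid p* = (Σwᵢpᵢ)/(Σwᵢ).
Σwᵢ = 680.
Σwᵢxᵢ = 20·0 + 250·15 + 6·2 + 400·7 + 4·0 = 6562.
Σwᵢyᵢ = 20·9 + 250·4 + 6·0 + 400·5 + 4·7 = 3208.
x* = 6562/680 = 9.65, y* = 3208/680 = 4.72.

(9.65, 4.72)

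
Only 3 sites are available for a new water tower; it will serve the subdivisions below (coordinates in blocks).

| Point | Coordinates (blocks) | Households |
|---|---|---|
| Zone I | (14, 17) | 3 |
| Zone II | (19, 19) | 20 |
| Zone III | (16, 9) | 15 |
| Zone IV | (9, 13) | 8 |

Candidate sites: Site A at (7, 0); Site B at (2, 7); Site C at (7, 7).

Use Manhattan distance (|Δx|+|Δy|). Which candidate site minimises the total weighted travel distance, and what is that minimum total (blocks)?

Site C, total 760 blocks

Total weighted distance at each candidate:
  Site A (7, 0): total = 1082
  Site B (2, 7): total = 990
  Site C (7, 7): total = 760
Minimum is at Site C with total 760 blocks.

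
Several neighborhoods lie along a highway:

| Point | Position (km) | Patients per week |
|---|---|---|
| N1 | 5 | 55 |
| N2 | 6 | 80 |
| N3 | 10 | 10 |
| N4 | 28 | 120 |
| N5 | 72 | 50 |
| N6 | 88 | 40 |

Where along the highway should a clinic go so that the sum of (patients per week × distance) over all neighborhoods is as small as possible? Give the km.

For a sum of weighted absolute distances on a line, the optimum is the weighted median (not the mean). Total weight W = 355; half-weight = 177.5.
Sort by position and accumulate weight:
  km 5 (N1, w=55) → cum 55
  km 6 (N2, w=80) → cum 135
  km 10 (N3, w=10) → cum 145
  km 28 (N4, w=120) → cum 265  ≥ 177.5 → median here
  km 72 (N5, w=50) → cum 315
  km 88 (N6, w=40) → cum 355
Optimal location: km 28.

x = 28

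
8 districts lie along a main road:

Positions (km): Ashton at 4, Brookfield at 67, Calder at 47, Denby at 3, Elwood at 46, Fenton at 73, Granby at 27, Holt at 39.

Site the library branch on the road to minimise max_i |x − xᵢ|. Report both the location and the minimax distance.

location 38, max distance 35

The 1-center on a line is the midpoint of the two extreme points: leftmost at 3, rightmost at 73.
Optimal location = (3 + 73)/2 = 38; maximum distance = (73 − 3)/2 = 35.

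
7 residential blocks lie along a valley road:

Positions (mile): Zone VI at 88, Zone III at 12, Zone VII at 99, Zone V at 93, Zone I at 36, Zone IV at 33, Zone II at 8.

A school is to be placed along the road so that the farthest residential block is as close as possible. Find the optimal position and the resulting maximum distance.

location 53.5, max distance 45.5

The 1-center on a line is the midpoint of the two extreme points: leftmost at 8, rightmost at 99.
Optimal location = (8 + 99)/2 = 53.5; maximum distance = (99 − 8)/2 = 45.5.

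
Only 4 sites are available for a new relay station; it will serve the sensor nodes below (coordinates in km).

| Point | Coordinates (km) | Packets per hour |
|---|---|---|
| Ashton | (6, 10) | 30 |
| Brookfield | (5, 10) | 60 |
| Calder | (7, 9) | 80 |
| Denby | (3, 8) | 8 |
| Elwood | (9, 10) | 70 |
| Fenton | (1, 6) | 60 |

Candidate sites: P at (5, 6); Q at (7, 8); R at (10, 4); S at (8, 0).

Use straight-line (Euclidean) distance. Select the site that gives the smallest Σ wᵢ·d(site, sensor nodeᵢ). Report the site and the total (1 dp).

Q, total 926.3 km

Total weighted distance at each candidate:
  P (5, 6): total = 1310.7
  Q (7, 8): total = 926.3
  R (10, 4): total = 2194.9
  S (8, 0): total = 2988.9
Minimum is at Q with total 926.3 km.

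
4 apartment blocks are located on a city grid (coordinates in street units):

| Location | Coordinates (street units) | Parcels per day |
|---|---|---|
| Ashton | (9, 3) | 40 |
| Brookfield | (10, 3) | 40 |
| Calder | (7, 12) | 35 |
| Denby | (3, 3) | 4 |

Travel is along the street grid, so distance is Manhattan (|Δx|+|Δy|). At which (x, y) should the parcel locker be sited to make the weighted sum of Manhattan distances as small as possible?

Manhattan distance separates: Σwᵢ(|x−xᵢ|+|y−yᵢ|) = Σwᵢ|x−xᵢ| + Σwᵢ|y−yᵢ|, so x and y are optimised independently as 1-D weighted medians.
Total weight W = 119; half = 59.5.
x-coordinate, sorted with cumulative weight:
  x=3 (Denby, w=4) cum 4
  x=7 (Calder, w=35) cum 39
  x=9 (Ashton, w=40) cum 79  ← median
  x=10 (Brookfield, w=40) cum 119
⇒ x* = 9
y-coordinate, sorted with cumulative weight:
  y=3 (Ashton, w=40) cum 40
  y=3 (Brookfield, w=40) cum 80  ← median
  y=3 (Denby, w=4) cum 84
  y=12 (Calder, w=35) cum 119
⇒ y* = 3

(9, 3)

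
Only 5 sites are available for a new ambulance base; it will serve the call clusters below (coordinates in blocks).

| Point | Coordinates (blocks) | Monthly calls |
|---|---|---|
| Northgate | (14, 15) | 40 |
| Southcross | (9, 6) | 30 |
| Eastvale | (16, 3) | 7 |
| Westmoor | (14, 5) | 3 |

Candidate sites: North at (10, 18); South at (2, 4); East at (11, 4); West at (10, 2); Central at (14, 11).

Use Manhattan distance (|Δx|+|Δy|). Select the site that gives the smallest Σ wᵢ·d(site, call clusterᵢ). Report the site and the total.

Total weighted distance at each candidate:
  North (10, 18): total = 868
  South (2, 4): total = 1334
  East (11, 4): total = 734
  West (10, 2): total = 900
  Central (14, 11): total = 548
Minimum is at Central with total 548 blocks.

Central, total 548 blocks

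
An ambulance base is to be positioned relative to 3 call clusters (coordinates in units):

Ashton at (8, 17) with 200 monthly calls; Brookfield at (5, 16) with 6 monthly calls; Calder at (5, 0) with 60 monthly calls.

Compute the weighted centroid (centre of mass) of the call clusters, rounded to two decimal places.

The minimiser of Σwᵢ‖p−pᵢ‖² is the weighted centroid p* = (Σwᵢpᵢ)/(Σwᵢ).
Σwᵢ = 266.
Σwᵢxᵢ = 200·8 + 6·5 + 60·5 = 1930.
Σwᵢyᵢ = 200·17 + 6·16 + 60·0 = 3496.
x* = 1930/266 = 7.26, y* = 3496/266 = 13.14.

(7.26, 13.14)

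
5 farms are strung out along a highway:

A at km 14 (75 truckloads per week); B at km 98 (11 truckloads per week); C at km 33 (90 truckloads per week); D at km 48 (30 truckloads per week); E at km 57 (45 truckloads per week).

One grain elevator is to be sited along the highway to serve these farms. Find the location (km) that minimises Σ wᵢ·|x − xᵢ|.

For a sum of weighted absolute distances on a line, the optimum is the weighted median (not the mean). Total weight W = 251; half-weight = 125.5.
Sort by position and accumulate weight:
  km 14 (A, w=75) → cum 75
  km 33 (C, w=90) → cum 165  ≥ 125.5 → median here
  km 48 (D, w=30) → cum 195
  km 57 (E, w=45) → cum 240
  km 98 (B, w=11) → cum 251
Optimal location: km 33.

x = 33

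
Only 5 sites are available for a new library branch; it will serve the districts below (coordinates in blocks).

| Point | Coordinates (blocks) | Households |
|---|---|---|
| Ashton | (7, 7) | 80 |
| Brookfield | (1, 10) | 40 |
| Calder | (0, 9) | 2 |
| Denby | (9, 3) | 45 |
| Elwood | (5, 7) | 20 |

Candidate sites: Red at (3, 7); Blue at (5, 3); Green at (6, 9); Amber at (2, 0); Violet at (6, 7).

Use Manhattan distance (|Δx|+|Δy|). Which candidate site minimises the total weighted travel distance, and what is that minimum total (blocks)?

Total weighted distance at each candidate:
  Red (3, 7): total = 1020
  Blue (5, 3): total = 1202
  Green (6, 9): total = 957
  Amber (2, 0): total = 2072
  Violet (6, 7): total = 751
Minimum is at Violet with total 751 blocks.

Violet, total 751 blocks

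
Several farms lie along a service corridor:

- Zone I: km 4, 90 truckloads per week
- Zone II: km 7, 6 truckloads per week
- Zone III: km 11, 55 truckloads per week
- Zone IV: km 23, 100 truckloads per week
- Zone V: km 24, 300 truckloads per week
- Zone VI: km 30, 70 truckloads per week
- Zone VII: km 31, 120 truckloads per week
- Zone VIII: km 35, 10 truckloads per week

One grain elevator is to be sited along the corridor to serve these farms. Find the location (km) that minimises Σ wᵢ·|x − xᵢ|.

x = 24

For a sum of weighted absolute distances on a line, the optimum is the weighted median (not the mean). Total weight W = 751; half-weight = 375.5.
Sort by position and accumulate weight:
  km 4 (Zone I, w=90) → cum 90
  km 7 (Zone II, w=6) → cum 96
  km 11 (Zone III, w=55) → cum 151
  km 23 (Zone IV, w=100) → cum 251
  km 24 (Zone V, w=300) → cum 551  ≥ 375.5 → median here
  km 30 (Zone VI, w=70) → cum 621
  km 31 (Zone VII, w=120) → cum 741
  km 35 (Zone VIII, w=10) → cum 751
Optimal location: km 24.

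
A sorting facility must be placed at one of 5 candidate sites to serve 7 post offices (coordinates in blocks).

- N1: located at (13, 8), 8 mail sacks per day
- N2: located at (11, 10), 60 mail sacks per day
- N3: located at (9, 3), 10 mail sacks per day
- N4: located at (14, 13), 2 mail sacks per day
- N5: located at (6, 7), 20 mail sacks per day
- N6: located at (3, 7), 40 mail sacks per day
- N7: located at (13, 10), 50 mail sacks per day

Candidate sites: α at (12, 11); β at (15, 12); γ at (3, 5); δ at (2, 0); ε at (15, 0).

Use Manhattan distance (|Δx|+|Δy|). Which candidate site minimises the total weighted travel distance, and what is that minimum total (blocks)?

Total weighted distance at each candidate:
  α (12, 11): total = 1090
  β (15, 12): total = 1722
  γ (3, 5): total = 1932
  δ (2, 0): total = 3032
  ε (15, 0): total = 2718
Minimum is at α with total 1090 blocks.

α, total 1090 blocks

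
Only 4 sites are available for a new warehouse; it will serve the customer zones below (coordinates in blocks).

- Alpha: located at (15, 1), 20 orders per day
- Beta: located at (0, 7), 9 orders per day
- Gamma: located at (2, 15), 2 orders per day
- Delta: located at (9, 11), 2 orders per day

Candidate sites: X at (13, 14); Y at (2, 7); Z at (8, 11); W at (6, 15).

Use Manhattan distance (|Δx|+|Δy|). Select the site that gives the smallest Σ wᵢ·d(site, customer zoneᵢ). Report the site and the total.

Y, total 436 blocks

Total weighted distance at each candidate:
  X (13, 14): total = 518
  Y (2, 7): total = 436
  Z (8, 11): total = 470
  W (6, 15): total = 608
Minimum is at Y with total 436 blocks.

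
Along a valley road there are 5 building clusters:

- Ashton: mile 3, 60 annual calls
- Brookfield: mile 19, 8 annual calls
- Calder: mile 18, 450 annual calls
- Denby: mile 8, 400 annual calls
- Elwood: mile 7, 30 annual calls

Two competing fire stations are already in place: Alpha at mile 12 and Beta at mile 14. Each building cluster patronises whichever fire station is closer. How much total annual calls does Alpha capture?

490

The indifferent point is the midpoint (12+14)/2 = 13; building clusters left of it (closer to Alpha at 12) go to Alpha, those right go to Beta.
  Ashton at 3 (w=60) → Alpha
  Elwood at 7 (w=30) → Alpha
  Denby at 8 (w=400) → Alpha
  Calder at 18 (w=450) → Beta
  Brookfield at 19 (w=8) → Beta
Alpha captures 490; Beta captures 458.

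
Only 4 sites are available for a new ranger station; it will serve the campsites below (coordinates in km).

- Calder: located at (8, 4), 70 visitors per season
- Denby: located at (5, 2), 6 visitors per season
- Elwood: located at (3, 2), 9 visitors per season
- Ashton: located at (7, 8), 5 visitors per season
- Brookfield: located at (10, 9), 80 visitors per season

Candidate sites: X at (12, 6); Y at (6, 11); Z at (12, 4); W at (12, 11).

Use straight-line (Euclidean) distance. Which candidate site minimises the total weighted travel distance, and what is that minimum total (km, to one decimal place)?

X, total 765.4 km

Total weighted distance at each candidate:
  X (12, 6): total = 765.4
  Y (6, 11): total = 1022.9
  Z (12, 4): total = 869.5
  W (12, 11): total = 1002.7
Minimum is at X with total 765.4 km.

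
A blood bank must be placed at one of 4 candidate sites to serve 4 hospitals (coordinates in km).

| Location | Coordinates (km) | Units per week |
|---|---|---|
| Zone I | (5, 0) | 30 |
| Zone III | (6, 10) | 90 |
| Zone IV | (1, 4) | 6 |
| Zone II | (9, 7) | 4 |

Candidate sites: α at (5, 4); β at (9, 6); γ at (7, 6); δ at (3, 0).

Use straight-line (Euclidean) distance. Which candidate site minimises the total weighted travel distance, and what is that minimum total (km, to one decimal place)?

Total weighted distance at each candidate:
  α (5, 4): total = 711.4
  β (9, 6): total = 719.8
  γ (7, 6): total = 607.7
  δ (3, 0): total = 1063.3
Minimum is at γ with total 607.7 km.

γ, total 607.7 km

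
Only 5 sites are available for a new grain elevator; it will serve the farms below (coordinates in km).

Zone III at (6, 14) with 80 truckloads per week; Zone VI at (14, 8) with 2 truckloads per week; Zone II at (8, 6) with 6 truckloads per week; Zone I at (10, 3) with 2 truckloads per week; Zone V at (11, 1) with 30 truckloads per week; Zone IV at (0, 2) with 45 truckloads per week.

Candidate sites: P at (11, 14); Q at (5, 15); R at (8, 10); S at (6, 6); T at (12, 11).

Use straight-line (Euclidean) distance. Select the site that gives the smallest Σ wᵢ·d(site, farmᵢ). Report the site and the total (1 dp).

R, total 1202.7 km

Total weighted distance at each candidate:
  P (11, 14): total = 1609.3
  Q (5, 15): total = 1302.6
  R (8, 10): total = 1202.7
  S (6, 6): total = 1215.1
  T (12, 11): total = 1575.3
Minimum is at R with total 1202.7 km.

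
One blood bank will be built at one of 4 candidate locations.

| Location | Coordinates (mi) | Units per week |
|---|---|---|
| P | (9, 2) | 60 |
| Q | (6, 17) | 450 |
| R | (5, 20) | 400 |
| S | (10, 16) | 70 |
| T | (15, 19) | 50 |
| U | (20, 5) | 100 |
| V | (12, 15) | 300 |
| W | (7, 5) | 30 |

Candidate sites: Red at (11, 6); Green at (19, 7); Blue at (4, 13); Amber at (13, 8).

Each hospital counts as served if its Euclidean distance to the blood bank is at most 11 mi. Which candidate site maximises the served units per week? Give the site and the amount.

Blue, covering 1250

Coverage radius r = 11 mi; a point is covered iff (Δx)²+(Δy)² ≤ 11² = 121.
  Red (11, 6): covers {P, S, U, V, W} → 560
  Green (19, 7): covers {U, V} → 400
  Blue (4, 13): covers {Q, R, S, V, W} → 1250
  Amber (13, 8): covers {P, S, U, V, W} → 560
Maximum coverage at Blue: 1250 units per week.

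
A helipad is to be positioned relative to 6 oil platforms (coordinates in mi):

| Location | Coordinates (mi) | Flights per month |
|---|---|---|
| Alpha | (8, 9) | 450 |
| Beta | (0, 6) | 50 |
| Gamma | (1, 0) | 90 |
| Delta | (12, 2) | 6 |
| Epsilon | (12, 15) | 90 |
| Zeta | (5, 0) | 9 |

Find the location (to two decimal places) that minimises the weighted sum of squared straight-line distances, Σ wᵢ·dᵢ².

The minimiser of Σwᵢ‖p−pᵢ‖² is the weighted centroid p* = (Σwᵢpᵢ)/(Σwᵢ).
Σwᵢ = 695.
Σwᵢxᵢ = 450·8 + 50·0 + 90·1 + 6·12 + 90·12 + 9·5 = 4887.
Σwᵢyᵢ = 450·9 + 50·6 + 90·0 + 6·2 + 90·15 + 9·0 = 5712.
x* = 4887/695 = 7.03, y* = 5712/695 = 8.22.

(7.03, 8.22)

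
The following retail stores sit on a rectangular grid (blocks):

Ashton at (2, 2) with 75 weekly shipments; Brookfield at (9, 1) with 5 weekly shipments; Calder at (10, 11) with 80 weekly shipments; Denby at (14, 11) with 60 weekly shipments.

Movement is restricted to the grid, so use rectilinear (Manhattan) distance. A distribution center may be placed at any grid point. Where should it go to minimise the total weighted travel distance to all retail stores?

(10, 11)

Manhattan distance separates: Σwᵢ(|x−xᵢ|+|y−yᵢ|) = Σwᵢ|x−xᵢ| + Σwᵢ|y−yᵢ|, so x and y are optimised independently as 1-D weighted medians.
Total weight W = 220; half = 110.
x-coordinate, sorted with cumulative weight:
  x=2 (Ashton, w=75) cum 75
  x=9 (Brookfield, w=5) cum 80
  x=10 (Calder, w=80) cum 160  ← median
  x=14 (Denby, w=60) cum 220
⇒ x* = 10
y-coordinate, sorted with cumulative weight:
  y=1 (Brookfield, w=5) cum 5
  y=2 (Ashton, w=75) cum 80
  y=11 (Calder, w=80) cum 160  ← median
  y=11 (Denby, w=60) cum 220
⇒ y* = 11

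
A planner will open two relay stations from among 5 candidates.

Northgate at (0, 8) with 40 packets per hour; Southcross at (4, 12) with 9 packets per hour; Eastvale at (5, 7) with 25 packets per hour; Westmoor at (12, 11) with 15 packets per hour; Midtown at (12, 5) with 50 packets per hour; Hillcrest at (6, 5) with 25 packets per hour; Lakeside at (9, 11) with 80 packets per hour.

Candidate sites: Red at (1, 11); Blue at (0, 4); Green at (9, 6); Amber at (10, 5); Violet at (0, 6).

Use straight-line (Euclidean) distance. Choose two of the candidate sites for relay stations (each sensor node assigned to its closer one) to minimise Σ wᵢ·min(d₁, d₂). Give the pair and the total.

Evaluate every pair (each demand assigned to the nearer of the two):
  {Green, Violet}: total = 972.6
  {Red, Green}: total = 982.7
  {Amber, Violet}: total = 1053.9
  {Blue, Green}: total = 1058.0
  {Red, Amber}: total = 1071.1
  {Blue, Amber}: total = 1156.6
  {Green, Amber}: total = 1208.7
  {Red, Violet}: total = 1795.1
  {Red, Blue}: total = 1855.5
  {Blue, Violet}: total = 2045.2
Best pair: {Green, Violet} with total 972.6.

{Green, Violet}, total 972.6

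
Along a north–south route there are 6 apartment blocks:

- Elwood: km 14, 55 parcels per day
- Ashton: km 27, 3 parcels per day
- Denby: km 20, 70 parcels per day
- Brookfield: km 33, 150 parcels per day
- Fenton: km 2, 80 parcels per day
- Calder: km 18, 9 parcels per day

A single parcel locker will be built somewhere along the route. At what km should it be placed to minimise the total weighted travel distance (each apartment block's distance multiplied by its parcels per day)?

For a sum of weighted absolute distances on a line, the optimum is the weighted median (not the mean). Total weight W = 367; half-weight = 183.5.
Sort by position and accumulate weight:
  km 2 (Fenton, w=80) → cum 80
  km 14 (Elwood, w=55) → cum 135
  km 18 (Calder, w=9) → cum 144
  km 20 (Denby, w=70) → cum 214  ≥ 183.5 → median here
  km 27 (Ashton, w=3) → cum 217
  km 33 (Brookfield, w=150) → cum 367
Optimal location: km 20.

x = 20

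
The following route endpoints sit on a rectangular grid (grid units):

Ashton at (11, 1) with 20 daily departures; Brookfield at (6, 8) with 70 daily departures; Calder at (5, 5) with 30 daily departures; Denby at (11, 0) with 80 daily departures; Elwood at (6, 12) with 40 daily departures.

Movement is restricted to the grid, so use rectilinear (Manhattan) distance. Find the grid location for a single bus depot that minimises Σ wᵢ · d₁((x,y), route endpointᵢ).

(6, 5)

Manhattan distance separates: Σwᵢ(|x−xᵢ|+|y−yᵢ|) = Σwᵢ|x−xᵢ| + Σwᵢ|y−yᵢ|, so x and y are optimised independently as 1-D weighted medians.
Total weight W = 240; half = 120.
x-coordinate, sorted with cumulative weight:
  x=5 (Calder, w=30) cum 30
  x=6 (Brookfield, w=70) cum 100
  x=6 (Elwood, w=40) cum 140  ← median
  x=11 (Ashton, w=20) cum 160
  x=11 (Denby, w=80) cum 240
⇒ x* = 6
y-coordinate, sorted with cumulative weight:
  y=0 (Denby, w=80) cum 80
  y=1 (Ashton, w=20) cum 100
  y=5 (Calder, w=30) cum 130  ← median
  y=8 (Brookfield, w=70) cum 200
  y=12 (Elwood, w=40) cum 240
⇒ y* = 5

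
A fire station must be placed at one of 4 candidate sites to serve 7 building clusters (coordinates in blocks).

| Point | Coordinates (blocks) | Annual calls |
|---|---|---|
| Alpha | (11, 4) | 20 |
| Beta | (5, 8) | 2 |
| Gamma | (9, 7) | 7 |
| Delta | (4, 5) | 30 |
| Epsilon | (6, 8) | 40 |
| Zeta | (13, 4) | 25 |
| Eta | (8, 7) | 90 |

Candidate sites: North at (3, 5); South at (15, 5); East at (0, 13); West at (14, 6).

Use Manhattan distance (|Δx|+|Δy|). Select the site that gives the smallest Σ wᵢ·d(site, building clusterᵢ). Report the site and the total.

North, total 1421 blocks

Total weighted distance at each candidate:
  North (3, 5): total = 1421
  South (15, 5): total = 1877
  East (0, 13): total = 3135
  West (14, 6): total = 1599
Minimum is at North with total 1421 blocks.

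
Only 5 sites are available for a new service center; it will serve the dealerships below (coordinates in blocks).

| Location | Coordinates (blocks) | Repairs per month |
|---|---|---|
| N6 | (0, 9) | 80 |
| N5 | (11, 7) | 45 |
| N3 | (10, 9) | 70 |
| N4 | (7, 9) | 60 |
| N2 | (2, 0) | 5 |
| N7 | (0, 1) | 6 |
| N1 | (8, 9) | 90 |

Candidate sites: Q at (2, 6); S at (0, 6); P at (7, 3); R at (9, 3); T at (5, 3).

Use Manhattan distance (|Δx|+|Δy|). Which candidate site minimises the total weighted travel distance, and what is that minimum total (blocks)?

Q, total 2982 blocks

Total weighted distance at each candidate:
  Q (2, 6): total = 2982
  S (0, 6): total = 3350
  P (7, 3): total = 3114
  R (9, 3): total = 3186
  T (5, 3): total = 3462
Minimum is at Q with total 2982 blocks.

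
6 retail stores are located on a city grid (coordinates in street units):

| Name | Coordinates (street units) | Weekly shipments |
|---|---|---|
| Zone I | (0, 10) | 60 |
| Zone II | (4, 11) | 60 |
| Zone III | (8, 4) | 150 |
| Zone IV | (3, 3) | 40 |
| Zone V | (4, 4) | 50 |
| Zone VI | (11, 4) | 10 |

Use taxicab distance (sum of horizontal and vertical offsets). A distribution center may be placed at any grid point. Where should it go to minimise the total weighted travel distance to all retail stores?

Manhattan distance separates: Σwᵢ(|x−xᵢ|+|y−yᵢ|) = Σwᵢ|x−xᵢ| + Σwᵢ|y−yᵢ|, so x and y are optimised independently as 1-D weighted medians.
Total weight W = 370; half = 185.
x-coordinate, sorted with cumulative weight:
  x=0 (Zone I, w=60) cum 60
  x=3 (Zone IV, w=40) cum 100
  x=4 (Zone II, w=60) cum 160
  x=4 (Zone V, w=50) cum 210  ← median
  x=8 (Zone III, w=150) cum 360
  x=11 (Zone VI, w=10) cum 370
⇒ x* = 4
y-coordinate, sorted with cumulative weight:
  y=3 (Zone IV, w=40) cum 40
  y=4 (Zone III, w=150) cum 190  ← median
  y=4 (Zone V, w=50) cum 240
  y=4 (Zone VI, w=10) cum 250
  y=10 (Zone I, w=60) cum 310
  y=11 (Zone II, w=60) cum 370
⇒ y* = 4

(4, 4)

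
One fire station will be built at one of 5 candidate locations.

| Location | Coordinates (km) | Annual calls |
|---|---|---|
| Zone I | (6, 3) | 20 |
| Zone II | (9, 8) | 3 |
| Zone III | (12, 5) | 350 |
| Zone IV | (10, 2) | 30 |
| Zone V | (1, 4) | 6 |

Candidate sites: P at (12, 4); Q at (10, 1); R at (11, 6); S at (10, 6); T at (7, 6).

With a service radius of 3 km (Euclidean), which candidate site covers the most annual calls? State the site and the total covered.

P, covering 380

Coverage radius r = 3 km; a point is covered iff (Δx)²+(Δy)² ≤ 3² = 9.
  P (12, 4): covers {Zone III, Zone IV} → 380
  Q (10, 1): covers {Zone IV} → 30
  R (11, 6): covers {Zone II, Zone III} → 353
  S (10, 6): covers {Zone II, Zone III} → 353
  T (7, 6): covers {Zone II} → 3
Maximum coverage at P: 380 annual calls.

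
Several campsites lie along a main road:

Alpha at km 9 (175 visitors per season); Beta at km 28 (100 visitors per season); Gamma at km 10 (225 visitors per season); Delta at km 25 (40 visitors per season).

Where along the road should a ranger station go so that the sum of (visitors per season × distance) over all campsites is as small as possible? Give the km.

For a sum of weighted absolute distances on a line, the optimum is the weighted median (not the mean). Total weight W = 540; half-weight = 270.
Sort by position and accumulate weight:
  km 9 (Alpha, w=175) → cum 175
  km 10 (Gamma, w=225) → cum 400  ≥ 270 → median here
  km 25 (Delta, w=40) → cum 440
  km 28 (Beta, w=100) → cum 540
Optimal location: km 10.

x = 10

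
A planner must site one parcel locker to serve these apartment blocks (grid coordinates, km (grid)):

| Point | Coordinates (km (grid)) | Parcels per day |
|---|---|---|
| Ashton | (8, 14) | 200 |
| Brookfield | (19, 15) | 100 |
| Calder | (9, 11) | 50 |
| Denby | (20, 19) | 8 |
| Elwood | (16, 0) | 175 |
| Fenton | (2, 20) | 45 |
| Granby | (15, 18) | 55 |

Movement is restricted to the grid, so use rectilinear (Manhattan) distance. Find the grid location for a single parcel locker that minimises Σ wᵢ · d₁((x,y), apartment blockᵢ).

(15, 14)

Manhattan distance separates: Σwᵢ(|x−xᵢ|+|y−yᵢ|) = Σwᵢ|x−xᵢ| + Σwᵢ|y−yᵢ|, so x and y are optimised independently as 1-D weighted medians.
Total weight W = 633; half = 316.5.
x-coordinate, sorted with cumulative weight:
  x=2 (Fenton, w=45) cum 45
  x=8 (Ashton, w=200) cum 245
  x=9 (Calder, w=50) cum 295
  x=15 (Granby, w=55) cum 350  ← median
  x=16 (Elwood, w=175) cum 525
  x=19 (Brookfield, w=100) cum 625
  x=20 (Denby, w=8) cum 633
⇒ x* = 15
y-coordinate, sorted with cumulative weight:
  y=0 (Elwood, w=175) cum 175
  y=11 (Calder, w=50) cum 225
  y=14 (Ashton, w=200) cum 425  ← median
  y=15 (Brookfield, w=100) cum 525
  y=18 (Granby, w=55) cum 580
  y=19 (Denby, w=8) cum 588
  y=20 (Fenton, w=45) cum 633
⇒ y* = 14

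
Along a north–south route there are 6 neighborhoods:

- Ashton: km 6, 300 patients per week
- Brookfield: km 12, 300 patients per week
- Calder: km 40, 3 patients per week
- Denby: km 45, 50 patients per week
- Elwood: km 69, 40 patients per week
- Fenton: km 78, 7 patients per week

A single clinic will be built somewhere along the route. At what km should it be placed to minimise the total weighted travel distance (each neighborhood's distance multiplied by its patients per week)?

x = 12

For a sum of weighted absolute distances on a line, the optimum is the weighted median (not the mean). Total weight W = 700; half-weight = 350.
Sort by position and accumulate weight:
  km 6 (Ashton, w=300) → cum 300
  km 12 (Brookfield, w=300) → cum 600  ≥ 350 → median here
  km 40 (Calder, w=3) → cum 603
  km 45 (Denby, w=50) → cum 653
  km 69 (Elwood, w=40) → cum 693
  km 78 (Fenton, w=7) → cum 700
Optimal location: km 12.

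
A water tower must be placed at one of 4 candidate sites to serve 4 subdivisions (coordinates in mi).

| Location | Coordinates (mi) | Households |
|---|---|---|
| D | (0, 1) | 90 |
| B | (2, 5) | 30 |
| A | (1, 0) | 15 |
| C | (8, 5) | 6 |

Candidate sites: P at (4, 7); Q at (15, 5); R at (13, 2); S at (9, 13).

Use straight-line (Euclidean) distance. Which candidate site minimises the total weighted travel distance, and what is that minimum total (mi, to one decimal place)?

P, total 874.9 mi

Total weighted distance at each candidate:
  P (4, 7): total = 874.9
  Q (15, 5): total = 2052.2
  R (13, 2): total = 1733.0
  S (9, 13): total = 1946.2
Minimum is at P with total 874.9 mi.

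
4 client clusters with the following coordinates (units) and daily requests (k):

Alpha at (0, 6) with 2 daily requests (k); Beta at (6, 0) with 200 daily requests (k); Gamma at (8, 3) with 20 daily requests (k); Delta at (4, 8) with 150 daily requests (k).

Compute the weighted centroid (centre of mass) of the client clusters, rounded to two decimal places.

(5.27, 3.42)

The minimiser of Σwᵢ‖p−pᵢ‖² is the weighted centroid p* = (Σwᵢpᵢ)/(Σwᵢ).
Σwᵢ = 372.
Σwᵢxᵢ = 2·0 + 200·6 + 20·8 + 150·4 = 1960.
Σwᵢyᵢ = 2·6 + 200·0 + 20·3 + 150·8 = 1272.
x* = 1960/372 = 5.27, y* = 1272/372 = 3.42.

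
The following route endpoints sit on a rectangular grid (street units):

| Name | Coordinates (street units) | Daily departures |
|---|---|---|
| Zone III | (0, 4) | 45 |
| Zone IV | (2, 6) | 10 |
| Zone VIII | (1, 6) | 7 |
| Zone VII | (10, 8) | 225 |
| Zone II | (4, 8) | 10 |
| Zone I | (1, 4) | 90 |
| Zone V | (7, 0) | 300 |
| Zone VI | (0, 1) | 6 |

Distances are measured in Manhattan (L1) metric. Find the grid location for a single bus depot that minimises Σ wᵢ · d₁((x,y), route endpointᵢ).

(7, 4)

Manhattan distance separates: Σwᵢ(|x−xᵢ|+|y−yᵢ|) = Σwᵢ|x−xᵢ| + Σwᵢ|y−yᵢ|, so x and y are optimised independently as 1-D weighted medians.
Total weight W = 693; half = 346.5.
x-coordinate, sorted with cumulative weight:
  x=0 (Zone III, w=45) cum 45
  x=0 (Zone VI, w=6) cum 51
  x=1 (Zone VIII, w=7) cum 58
  x=1 (Zone I, w=90) cum 148
  x=2 (Zone IV, w=10) cum 158
  x=4 (Zone II, w=10) cum 168
  x=7 (Zone V, w=300) cum 468  ← median
  x=10 (Zone VII, w=225) cum 693
⇒ x* = 7
y-coordinate, sorted with cumulative weight:
  y=0 (Zone V, w=300) cum 300
  y=1 (Zone VI, w=6) cum 306
  y=4 (Zone III, w=45) cum 351  ← median
  y=4 (Zone I, w=90) cum 441
  y=6 (Zone IV, w=10) cum 451
  y=6 (Zone VIII, w=7) cum 458
  y=8 (Zone VII, w=225) cum 683
  y=8 (Zone II, w=10) cum 693
⇒ y* = 4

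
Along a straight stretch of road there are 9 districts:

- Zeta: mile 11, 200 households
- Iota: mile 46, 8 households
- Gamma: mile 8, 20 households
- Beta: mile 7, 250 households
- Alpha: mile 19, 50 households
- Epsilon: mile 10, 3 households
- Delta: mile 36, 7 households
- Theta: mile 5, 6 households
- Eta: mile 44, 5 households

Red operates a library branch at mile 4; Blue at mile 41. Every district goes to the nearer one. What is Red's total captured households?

529

The indifferent point is the midpoint (4+41)/2 = 22.5; districts left of it (closer to Red at 4) go to Red, those right go to Blue.
  Theta at 5 (w=6) → Red
  Beta at 7 (w=250) → Red
  Gamma at 8 (w=20) → Red
  Epsilon at 10 (w=3) → Red
  Zeta at 11 (w=200) → Red
  Alpha at 19 (w=50) → Red
  Delta at 36 (w=7) → Blue
  Eta at 44 (w=5) → Blue
  Iota at 46 (w=8) → Blue
Red captures 529; Blue captures 20.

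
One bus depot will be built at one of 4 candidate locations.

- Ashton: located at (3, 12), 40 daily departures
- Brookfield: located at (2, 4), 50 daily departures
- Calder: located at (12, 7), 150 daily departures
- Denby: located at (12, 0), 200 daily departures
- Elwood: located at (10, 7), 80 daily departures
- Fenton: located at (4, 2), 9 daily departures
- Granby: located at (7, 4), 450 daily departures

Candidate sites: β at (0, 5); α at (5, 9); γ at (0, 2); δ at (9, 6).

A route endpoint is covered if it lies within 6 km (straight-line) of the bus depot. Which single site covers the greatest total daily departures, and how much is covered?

δ, covering 680

Coverage radius r = 6 km; a point is covered iff (Δx)²+(Δy)² ≤ 6² = 36.
  β (0, 5): covers {Brookfield, Fenton} → 59
  α (5, 9): covers {Ashton, Brookfield, Elwood, Granby} → 620
  γ (0, 2): covers {Brookfield, Fenton} → 59
  δ (9, 6): covers {Calder, Elwood, Granby} → 680
Maximum coverage at δ: 680 daily departures.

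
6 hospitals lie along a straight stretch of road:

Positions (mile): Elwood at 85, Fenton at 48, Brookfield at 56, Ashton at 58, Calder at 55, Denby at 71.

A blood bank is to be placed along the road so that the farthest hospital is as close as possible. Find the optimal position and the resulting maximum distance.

location 66.5, max distance 18.5

The 1-center on a line is the midpoint of the two extreme points: leftmost at 48, rightmost at 85.
Optimal location = (48 + 85)/2 = 66.5; maximum distance = (85 − 48)/2 = 18.5.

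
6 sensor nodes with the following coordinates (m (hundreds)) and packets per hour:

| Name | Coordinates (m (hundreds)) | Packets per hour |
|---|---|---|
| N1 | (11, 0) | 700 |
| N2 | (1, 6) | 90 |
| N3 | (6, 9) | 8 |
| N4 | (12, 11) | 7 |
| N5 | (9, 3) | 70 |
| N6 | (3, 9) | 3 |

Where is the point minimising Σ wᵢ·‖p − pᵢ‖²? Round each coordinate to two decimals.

(9.75, 1.05)

The minimiser of Σwᵢ‖p−pᵢ‖² is the weighted centroid p* = (Σwᵢpᵢ)/(Σwᵢ).
Σwᵢ = 878.
Σwᵢxᵢ = 700·11 + 90·1 + 8·6 + 7·12 + 70·9 + 3·3 = 8561.
Σwᵢyᵢ = 700·0 + 90·6 + 8·9 + 7·11 + 70·3 + 3·9 = 926.
x* = 8561/878 = 9.75, y* = 926/878 = 1.05.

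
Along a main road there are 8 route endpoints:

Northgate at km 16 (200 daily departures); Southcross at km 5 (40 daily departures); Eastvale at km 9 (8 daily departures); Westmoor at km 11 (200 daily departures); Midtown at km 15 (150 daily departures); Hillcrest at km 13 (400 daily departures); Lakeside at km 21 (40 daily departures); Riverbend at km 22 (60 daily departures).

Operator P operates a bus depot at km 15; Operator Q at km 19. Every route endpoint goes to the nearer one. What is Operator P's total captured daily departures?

998

The indifferent point is the midpoint (15+19)/2 = 17; route endpoints left of it (closer to Operator P at 15) go to Operator P, those right go to Operator Q.
  Southcross at 5 (w=40) → Operator P
  Eastvale at 9 (w=8) → Operator P
  Westmoor at 11 (w=200) → Operator P
  Hillcrest at 13 (w=400) → Operator P
  Midtown at 15 (w=150) → Operator P
  Northgate at 16 (w=200) → Operator P
  Lakeside at 21 (w=40) → Operator Q
  Riverbend at 22 (w=60) → Operator Q
Operator P captures 998; Operator Q captures 100.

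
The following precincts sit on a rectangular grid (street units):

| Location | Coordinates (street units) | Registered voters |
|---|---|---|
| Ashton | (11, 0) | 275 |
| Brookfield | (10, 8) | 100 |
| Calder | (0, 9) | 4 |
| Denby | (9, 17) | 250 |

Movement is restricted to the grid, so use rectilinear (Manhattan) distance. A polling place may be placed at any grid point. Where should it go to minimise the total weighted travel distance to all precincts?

Manhattan distance separates: Σwᵢ(|x−xᵢ|+|y−yᵢ|) = Σwᵢ|x−xᵢ| + Σwᵢ|y−yᵢ|, so x and y are optimised independently as 1-D weighted medians.
Total weight W = 629; half = 314.5.
x-coordinate, sorted with cumulative weight:
  x=0 (Calder, w=4) cum 4
  x=9 (Denby, w=250) cum 254
  x=10 (Brookfield, w=100) cum 354  ← median
  x=11 (Ashton, w=275) cum 629
⇒ x* = 10
y-coordinate, sorted with cumulative weight:
  y=0 (Ashton, w=275) cum 275
  y=8 (Brookfield, w=100) cum 375  ← median
  y=9 (Calder, w=4) cum 379
  y=17 (Denby, w=250) cum 629
⇒ y* = 8

(10, 8)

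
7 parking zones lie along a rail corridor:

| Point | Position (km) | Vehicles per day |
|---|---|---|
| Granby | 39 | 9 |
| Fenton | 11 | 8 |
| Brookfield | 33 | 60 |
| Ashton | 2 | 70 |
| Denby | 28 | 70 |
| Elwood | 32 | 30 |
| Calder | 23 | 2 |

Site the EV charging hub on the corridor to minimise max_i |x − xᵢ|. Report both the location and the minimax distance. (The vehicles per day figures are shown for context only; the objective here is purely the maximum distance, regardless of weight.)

location 20.5, max distance 18.5

The 1-center on a line is the midpoint of the two extreme points: leftmost at 2, rightmost at 39.
Optimal location = (2 + 39)/2 = 20.5; maximum distance = (39 − 2)/2 = 18.5.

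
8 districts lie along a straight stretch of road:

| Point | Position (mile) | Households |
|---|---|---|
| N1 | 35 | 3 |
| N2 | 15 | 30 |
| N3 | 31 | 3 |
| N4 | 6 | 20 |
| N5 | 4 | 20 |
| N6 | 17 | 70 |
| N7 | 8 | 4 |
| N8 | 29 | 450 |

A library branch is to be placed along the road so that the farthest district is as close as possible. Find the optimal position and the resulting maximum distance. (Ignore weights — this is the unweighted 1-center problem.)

The 1-center on a line is the midpoint of the two extreme points: leftmost at 4, rightmost at 35.
Optimal location = (4 + 35)/2 = 19.5; maximum distance = (35 − 4)/2 = 15.5.

location 19.5, max distance 15.5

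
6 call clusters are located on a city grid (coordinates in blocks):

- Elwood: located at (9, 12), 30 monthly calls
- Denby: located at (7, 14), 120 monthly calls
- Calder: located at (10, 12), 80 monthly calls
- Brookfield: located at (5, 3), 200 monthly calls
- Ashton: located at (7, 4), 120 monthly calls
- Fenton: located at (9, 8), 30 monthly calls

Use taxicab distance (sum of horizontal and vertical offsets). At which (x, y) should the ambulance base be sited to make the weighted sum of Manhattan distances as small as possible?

(7, 4)

Manhattan distance separates: Σwᵢ(|x−xᵢ|+|y−yᵢ|) = Σwᵢ|x−xᵢ| + Σwᵢ|y−yᵢ|, so x and y are optimised independently as 1-D weighted medians.
Total weight W = 580; half = 290.
x-coordinate, sorted with cumulative weight:
  x=5 (Brookfield, w=200) cum 200
  x=7 (Denby, w=120) cum 320  ← median
  x=7 (Ashton, w=120) cum 440
  x=9 (Elwood, w=30) cum 470
  x=9 (Fenton, w=30) cum 500
  x=10 (Calder, w=80) cum 580
⇒ x* = 7
y-coordinate, sorted with cumulative weight:
  y=3 (Brookfield, w=200) cum 200
  y=4 (Ashton, w=120) cum 320  ← median
  y=8 (Fenton, w=30) cum 350
  y=12 (Elwood, w=30) cum 380
  y=12 (Calder, w=80) cum 460
  y=14 (Denby, w=120) cum 580
⇒ y* = 4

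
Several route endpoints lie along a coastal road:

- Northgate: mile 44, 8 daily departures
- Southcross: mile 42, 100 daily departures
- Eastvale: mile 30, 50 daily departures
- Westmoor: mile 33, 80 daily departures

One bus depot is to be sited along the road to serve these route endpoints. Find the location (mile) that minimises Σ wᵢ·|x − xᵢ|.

For a sum of weighted absolute distances on a line, the optimum is the weighted median (not the mean). Total weight W = 238; half-weight = 119.
Sort by position and accumulate weight:
  mile 30 (Eastvale, w=50) → cum 50
  mile 33 (Westmoor, w=80) → cum 130  ≥ 119 → median here
  mile 42 (Southcross, w=100) → cum 230
  mile 44 (Northgate, w=8) → cum 238
Optimal location: mile 33.

x = 33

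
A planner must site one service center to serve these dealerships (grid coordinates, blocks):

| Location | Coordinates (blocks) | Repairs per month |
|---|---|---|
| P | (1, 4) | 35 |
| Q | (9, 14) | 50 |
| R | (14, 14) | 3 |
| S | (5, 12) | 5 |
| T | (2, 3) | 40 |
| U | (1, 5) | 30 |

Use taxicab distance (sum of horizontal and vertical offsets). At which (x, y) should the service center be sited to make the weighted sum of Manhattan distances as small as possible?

(2, 5)

Manhattan distance separates: Σwᵢ(|x−xᵢ|+|y−yᵢ|) = Σwᵢ|x−xᵢ| + Σwᵢ|y−yᵢ|, so x and y are optimised independently as 1-D weighted medians.
Total weight W = 163; half = 81.5.
x-coordinate, sorted with cumulative weight:
  x=1 (P, w=35) cum 35
  x=1 (U, w=30) cum 65
  x=2 (T, w=40) cum 105  ← median
  x=5 (S, w=5) cum 110
  x=9 (Q, w=50) cum 160
  x=14 (R, w=3) cum 163
⇒ x* = 2
y-coordinate, sorted with cumulative weight:
  y=3 (T, w=40) cum 40
  y=4 (P, w=35) cum 75
  y=5 (U, w=30) cum 105  ← median
  y=12 (S, w=5) cum 110
  y=14 (Q, w=50) cum 160
  y=14 (R, w=3) cum 163
⇒ y* = 5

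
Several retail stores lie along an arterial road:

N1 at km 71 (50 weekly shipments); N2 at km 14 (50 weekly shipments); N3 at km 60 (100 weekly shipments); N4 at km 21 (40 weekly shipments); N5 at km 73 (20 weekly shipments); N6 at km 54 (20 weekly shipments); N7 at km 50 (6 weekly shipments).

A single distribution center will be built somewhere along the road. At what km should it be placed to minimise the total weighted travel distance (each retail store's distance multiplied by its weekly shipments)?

x = 60

For a sum of weighted absolute distances on a line, the optimum is the weighted median (not the mean). Total weight W = 286; half-weight = 143.
Sort by position and accumulate weight:
  km 14 (N2, w=50) → cum 50
  km 21 (N4, w=40) → cum 90
  km 50 (N7, w=6) → cum 96
  km 54 (N6, w=20) → cum 116
  km 60 (N3, w=100) → cum 216  ≥ 143 → median here
  km 71 (N1, w=50) → cum 266
  km 73 (N5, w=20) → cum 286
Optimal location: km 60.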